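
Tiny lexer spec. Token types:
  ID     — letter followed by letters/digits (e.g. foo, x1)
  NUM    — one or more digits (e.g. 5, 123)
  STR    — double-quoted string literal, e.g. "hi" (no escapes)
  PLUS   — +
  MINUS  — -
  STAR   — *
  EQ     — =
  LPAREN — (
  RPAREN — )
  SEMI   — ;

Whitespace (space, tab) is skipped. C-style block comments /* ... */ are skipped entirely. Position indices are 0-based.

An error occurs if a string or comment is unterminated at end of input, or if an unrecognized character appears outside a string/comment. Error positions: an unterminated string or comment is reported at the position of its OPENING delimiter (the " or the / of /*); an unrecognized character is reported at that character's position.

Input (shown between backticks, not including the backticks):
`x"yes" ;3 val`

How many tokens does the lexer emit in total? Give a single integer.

Answer: 5

Derivation:
pos=0: emit ID 'x' (now at pos=1)
pos=1: enter STRING mode
pos=1: emit STR "yes" (now at pos=6)
pos=7: emit SEMI ';'
pos=8: emit NUM '3' (now at pos=9)
pos=10: emit ID 'val' (now at pos=13)
DONE. 5 tokens: [ID, STR, SEMI, NUM, ID]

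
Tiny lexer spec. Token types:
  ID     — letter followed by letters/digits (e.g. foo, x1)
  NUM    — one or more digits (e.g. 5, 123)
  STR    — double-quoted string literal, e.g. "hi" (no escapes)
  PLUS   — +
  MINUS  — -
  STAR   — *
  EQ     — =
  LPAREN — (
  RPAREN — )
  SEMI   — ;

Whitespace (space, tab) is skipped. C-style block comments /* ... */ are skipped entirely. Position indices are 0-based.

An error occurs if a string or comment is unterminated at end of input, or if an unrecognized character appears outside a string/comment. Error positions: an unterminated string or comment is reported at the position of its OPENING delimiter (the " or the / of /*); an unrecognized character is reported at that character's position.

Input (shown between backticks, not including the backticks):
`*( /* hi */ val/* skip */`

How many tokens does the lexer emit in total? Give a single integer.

pos=0: emit STAR '*'
pos=1: emit LPAREN '('
pos=3: enter COMMENT mode (saw '/*')
exit COMMENT mode (now at pos=11)
pos=12: emit ID 'val' (now at pos=15)
pos=15: enter COMMENT mode (saw '/*')
exit COMMENT mode (now at pos=25)
DONE. 3 tokens: [STAR, LPAREN, ID]

Answer: 3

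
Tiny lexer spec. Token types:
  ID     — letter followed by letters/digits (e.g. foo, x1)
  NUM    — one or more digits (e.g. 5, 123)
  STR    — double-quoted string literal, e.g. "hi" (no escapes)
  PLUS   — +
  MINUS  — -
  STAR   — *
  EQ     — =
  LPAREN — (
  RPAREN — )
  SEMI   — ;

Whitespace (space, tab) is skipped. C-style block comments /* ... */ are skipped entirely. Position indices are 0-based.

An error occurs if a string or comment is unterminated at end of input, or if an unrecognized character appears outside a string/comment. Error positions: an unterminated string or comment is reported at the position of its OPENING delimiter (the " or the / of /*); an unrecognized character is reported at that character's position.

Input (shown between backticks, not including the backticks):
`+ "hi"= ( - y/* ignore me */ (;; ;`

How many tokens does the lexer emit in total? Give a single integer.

pos=0: emit PLUS '+'
pos=2: enter STRING mode
pos=2: emit STR "hi" (now at pos=6)
pos=6: emit EQ '='
pos=8: emit LPAREN '('
pos=10: emit MINUS '-'
pos=12: emit ID 'y' (now at pos=13)
pos=13: enter COMMENT mode (saw '/*')
exit COMMENT mode (now at pos=28)
pos=29: emit LPAREN '('
pos=30: emit SEMI ';'
pos=31: emit SEMI ';'
pos=33: emit SEMI ';'
DONE. 10 tokens: [PLUS, STR, EQ, LPAREN, MINUS, ID, LPAREN, SEMI, SEMI, SEMI]

Answer: 10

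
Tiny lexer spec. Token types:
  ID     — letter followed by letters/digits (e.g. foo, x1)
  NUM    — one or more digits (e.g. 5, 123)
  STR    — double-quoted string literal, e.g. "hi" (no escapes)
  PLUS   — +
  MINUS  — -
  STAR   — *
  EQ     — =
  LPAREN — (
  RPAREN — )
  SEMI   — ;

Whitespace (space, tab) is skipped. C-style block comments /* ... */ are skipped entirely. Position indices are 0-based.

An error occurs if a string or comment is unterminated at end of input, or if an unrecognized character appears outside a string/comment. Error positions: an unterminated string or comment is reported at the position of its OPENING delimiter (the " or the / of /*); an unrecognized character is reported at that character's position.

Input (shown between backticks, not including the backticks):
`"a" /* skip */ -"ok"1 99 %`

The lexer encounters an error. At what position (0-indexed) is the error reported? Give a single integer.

pos=0: enter STRING mode
pos=0: emit STR "a" (now at pos=3)
pos=4: enter COMMENT mode (saw '/*')
exit COMMENT mode (now at pos=14)
pos=15: emit MINUS '-'
pos=16: enter STRING mode
pos=16: emit STR "ok" (now at pos=20)
pos=20: emit NUM '1' (now at pos=21)
pos=22: emit NUM '99' (now at pos=24)
pos=25: ERROR — unrecognized char '%'

Answer: 25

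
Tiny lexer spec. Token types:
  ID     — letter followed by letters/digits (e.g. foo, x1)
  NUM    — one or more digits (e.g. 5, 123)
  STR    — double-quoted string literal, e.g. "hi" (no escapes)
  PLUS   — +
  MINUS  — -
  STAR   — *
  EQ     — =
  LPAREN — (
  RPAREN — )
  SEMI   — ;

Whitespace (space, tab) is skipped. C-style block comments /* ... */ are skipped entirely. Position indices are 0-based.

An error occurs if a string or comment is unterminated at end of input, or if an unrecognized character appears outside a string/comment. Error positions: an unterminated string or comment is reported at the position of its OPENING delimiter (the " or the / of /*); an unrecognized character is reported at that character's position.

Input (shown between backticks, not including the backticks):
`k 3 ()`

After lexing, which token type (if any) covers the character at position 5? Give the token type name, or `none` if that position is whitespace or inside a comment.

pos=0: emit ID 'k' (now at pos=1)
pos=2: emit NUM '3' (now at pos=3)
pos=4: emit LPAREN '('
pos=5: emit RPAREN ')'
DONE. 4 tokens: [ID, NUM, LPAREN, RPAREN]
Position 5: char is ')' -> RPAREN

Answer: RPAREN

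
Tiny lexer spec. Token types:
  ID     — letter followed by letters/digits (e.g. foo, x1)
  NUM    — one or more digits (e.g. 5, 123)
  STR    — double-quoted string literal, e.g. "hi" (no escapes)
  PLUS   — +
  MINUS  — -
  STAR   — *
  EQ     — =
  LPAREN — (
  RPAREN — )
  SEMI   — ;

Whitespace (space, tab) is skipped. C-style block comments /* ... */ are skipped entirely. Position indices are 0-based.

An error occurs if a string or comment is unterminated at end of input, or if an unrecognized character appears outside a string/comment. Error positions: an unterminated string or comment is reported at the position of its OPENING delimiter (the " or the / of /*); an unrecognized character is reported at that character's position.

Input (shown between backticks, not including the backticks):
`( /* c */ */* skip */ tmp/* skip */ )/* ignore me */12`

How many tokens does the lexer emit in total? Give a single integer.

Answer: 5

Derivation:
pos=0: emit LPAREN '('
pos=2: enter COMMENT mode (saw '/*')
exit COMMENT mode (now at pos=9)
pos=10: emit STAR '*'
pos=11: enter COMMENT mode (saw '/*')
exit COMMENT mode (now at pos=21)
pos=22: emit ID 'tmp' (now at pos=25)
pos=25: enter COMMENT mode (saw '/*')
exit COMMENT mode (now at pos=35)
pos=36: emit RPAREN ')'
pos=37: enter COMMENT mode (saw '/*')
exit COMMENT mode (now at pos=52)
pos=52: emit NUM '12' (now at pos=54)
DONE. 5 tokens: [LPAREN, STAR, ID, RPAREN, NUM]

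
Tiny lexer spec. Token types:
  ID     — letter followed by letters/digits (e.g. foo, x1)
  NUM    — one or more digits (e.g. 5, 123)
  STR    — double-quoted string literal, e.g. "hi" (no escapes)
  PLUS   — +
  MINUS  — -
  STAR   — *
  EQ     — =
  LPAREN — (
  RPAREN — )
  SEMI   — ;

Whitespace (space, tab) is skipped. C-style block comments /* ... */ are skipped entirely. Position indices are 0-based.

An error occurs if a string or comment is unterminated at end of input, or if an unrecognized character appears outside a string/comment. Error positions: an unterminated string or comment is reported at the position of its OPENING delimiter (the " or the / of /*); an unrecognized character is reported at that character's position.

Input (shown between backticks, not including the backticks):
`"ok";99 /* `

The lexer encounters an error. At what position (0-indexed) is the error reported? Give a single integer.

pos=0: enter STRING mode
pos=0: emit STR "ok" (now at pos=4)
pos=4: emit SEMI ';'
pos=5: emit NUM '99' (now at pos=7)
pos=8: enter COMMENT mode (saw '/*')
pos=8: ERROR — unterminated comment (reached EOF)

Answer: 8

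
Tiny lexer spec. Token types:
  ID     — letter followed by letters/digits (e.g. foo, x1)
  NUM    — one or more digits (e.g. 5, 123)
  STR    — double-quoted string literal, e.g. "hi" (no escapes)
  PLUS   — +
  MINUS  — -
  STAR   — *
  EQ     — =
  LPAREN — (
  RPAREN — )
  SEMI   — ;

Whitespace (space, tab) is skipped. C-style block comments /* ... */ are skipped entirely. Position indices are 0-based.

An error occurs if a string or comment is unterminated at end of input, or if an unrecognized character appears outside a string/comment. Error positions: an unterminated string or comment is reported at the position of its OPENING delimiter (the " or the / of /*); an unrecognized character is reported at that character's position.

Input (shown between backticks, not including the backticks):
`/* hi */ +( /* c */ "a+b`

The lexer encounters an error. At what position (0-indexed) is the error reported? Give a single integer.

pos=0: enter COMMENT mode (saw '/*')
exit COMMENT mode (now at pos=8)
pos=9: emit PLUS '+'
pos=10: emit LPAREN '('
pos=12: enter COMMENT mode (saw '/*')
exit COMMENT mode (now at pos=19)
pos=20: enter STRING mode
pos=20: ERROR — unterminated string

Answer: 20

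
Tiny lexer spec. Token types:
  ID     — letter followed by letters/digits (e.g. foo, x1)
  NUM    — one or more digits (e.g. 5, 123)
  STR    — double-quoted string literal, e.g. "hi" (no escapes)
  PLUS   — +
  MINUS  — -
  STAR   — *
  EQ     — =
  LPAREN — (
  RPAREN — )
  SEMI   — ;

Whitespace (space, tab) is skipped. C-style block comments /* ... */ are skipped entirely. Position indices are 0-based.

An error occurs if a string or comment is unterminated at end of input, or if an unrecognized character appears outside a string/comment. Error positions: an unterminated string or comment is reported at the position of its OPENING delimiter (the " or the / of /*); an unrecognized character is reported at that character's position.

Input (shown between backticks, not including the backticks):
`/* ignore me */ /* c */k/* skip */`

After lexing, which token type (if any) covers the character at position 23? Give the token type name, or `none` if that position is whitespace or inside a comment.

pos=0: enter COMMENT mode (saw '/*')
exit COMMENT mode (now at pos=15)
pos=16: enter COMMENT mode (saw '/*')
exit COMMENT mode (now at pos=23)
pos=23: emit ID 'k' (now at pos=24)
pos=24: enter COMMENT mode (saw '/*')
exit COMMENT mode (now at pos=34)
DONE. 1 tokens: [ID]
Position 23: char is 'k' -> ID

Answer: ID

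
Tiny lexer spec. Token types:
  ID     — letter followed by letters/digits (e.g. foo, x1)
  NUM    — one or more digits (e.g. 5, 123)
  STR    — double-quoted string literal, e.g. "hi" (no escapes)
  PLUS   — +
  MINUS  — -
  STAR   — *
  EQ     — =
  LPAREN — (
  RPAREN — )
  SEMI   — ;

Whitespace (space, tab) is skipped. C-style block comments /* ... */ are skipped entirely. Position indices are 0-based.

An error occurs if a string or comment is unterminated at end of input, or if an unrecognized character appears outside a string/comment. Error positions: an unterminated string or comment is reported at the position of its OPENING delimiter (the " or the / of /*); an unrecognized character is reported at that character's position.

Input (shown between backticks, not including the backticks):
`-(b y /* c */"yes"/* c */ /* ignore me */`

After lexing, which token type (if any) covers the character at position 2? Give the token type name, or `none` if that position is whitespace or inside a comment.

Answer: ID

Derivation:
pos=0: emit MINUS '-'
pos=1: emit LPAREN '('
pos=2: emit ID 'b' (now at pos=3)
pos=4: emit ID 'y' (now at pos=5)
pos=6: enter COMMENT mode (saw '/*')
exit COMMENT mode (now at pos=13)
pos=13: enter STRING mode
pos=13: emit STR "yes" (now at pos=18)
pos=18: enter COMMENT mode (saw '/*')
exit COMMENT mode (now at pos=25)
pos=26: enter COMMENT mode (saw '/*')
exit COMMENT mode (now at pos=41)
DONE. 5 tokens: [MINUS, LPAREN, ID, ID, STR]
Position 2: char is 'b' -> ID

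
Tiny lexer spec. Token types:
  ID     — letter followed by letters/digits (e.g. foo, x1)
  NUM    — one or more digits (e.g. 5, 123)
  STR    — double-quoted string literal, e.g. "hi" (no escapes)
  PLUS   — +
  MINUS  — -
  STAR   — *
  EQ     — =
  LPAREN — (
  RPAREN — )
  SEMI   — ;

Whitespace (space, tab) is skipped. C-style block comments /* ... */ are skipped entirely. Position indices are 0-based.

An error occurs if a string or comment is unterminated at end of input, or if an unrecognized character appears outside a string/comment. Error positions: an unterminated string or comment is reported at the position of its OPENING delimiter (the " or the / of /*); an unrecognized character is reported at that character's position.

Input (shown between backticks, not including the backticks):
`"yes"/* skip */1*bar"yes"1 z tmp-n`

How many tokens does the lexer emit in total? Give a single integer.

pos=0: enter STRING mode
pos=0: emit STR "yes" (now at pos=5)
pos=5: enter COMMENT mode (saw '/*')
exit COMMENT mode (now at pos=15)
pos=15: emit NUM '1' (now at pos=16)
pos=16: emit STAR '*'
pos=17: emit ID 'bar' (now at pos=20)
pos=20: enter STRING mode
pos=20: emit STR "yes" (now at pos=25)
pos=25: emit NUM '1' (now at pos=26)
pos=27: emit ID 'z' (now at pos=28)
pos=29: emit ID 'tmp' (now at pos=32)
pos=32: emit MINUS '-'
pos=33: emit ID 'n' (now at pos=34)
DONE. 10 tokens: [STR, NUM, STAR, ID, STR, NUM, ID, ID, MINUS, ID]

Answer: 10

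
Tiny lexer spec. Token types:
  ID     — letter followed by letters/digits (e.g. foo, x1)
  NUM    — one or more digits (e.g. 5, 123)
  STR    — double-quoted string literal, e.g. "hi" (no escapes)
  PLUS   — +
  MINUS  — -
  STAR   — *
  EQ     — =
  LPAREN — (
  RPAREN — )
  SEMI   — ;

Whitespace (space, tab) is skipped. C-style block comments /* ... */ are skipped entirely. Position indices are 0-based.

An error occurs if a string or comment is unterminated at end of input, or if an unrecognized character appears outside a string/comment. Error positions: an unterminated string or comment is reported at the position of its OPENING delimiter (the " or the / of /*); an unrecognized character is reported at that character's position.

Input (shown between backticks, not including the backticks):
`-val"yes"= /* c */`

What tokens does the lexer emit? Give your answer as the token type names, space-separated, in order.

Answer: MINUS ID STR EQ

Derivation:
pos=0: emit MINUS '-'
pos=1: emit ID 'val' (now at pos=4)
pos=4: enter STRING mode
pos=4: emit STR "yes" (now at pos=9)
pos=9: emit EQ '='
pos=11: enter COMMENT mode (saw '/*')
exit COMMENT mode (now at pos=18)
DONE. 4 tokens: [MINUS, ID, STR, EQ]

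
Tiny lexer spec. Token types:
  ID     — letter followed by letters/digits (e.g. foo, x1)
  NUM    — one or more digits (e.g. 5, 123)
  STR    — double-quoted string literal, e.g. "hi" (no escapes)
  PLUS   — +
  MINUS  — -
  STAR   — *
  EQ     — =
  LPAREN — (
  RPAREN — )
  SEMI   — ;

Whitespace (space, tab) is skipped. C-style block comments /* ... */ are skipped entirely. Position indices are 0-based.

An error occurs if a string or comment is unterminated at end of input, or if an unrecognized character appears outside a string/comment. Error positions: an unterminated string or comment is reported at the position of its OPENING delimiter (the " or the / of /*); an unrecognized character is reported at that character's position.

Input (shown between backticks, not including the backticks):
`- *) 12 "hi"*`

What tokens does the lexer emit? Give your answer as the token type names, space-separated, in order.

pos=0: emit MINUS '-'
pos=2: emit STAR '*'
pos=3: emit RPAREN ')'
pos=5: emit NUM '12' (now at pos=7)
pos=8: enter STRING mode
pos=8: emit STR "hi" (now at pos=12)
pos=12: emit STAR '*'
DONE. 6 tokens: [MINUS, STAR, RPAREN, NUM, STR, STAR]

Answer: MINUS STAR RPAREN NUM STR STAR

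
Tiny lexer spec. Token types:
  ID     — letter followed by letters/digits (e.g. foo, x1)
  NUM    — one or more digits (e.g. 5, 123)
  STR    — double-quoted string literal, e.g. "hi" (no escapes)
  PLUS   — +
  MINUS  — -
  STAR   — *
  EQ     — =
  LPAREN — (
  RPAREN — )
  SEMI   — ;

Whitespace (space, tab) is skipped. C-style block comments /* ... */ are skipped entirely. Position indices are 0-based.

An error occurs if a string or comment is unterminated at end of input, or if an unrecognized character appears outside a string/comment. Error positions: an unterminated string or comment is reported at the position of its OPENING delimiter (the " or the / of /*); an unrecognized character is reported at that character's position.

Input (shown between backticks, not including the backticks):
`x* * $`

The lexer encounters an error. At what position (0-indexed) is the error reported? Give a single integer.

Answer: 5

Derivation:
pos=0: emit ID 'x' (now at pos=1)
pos=1: emit STAR '*'
pos=3: emit STAR '*'
pos=5: ERROR — unrecognized char '$'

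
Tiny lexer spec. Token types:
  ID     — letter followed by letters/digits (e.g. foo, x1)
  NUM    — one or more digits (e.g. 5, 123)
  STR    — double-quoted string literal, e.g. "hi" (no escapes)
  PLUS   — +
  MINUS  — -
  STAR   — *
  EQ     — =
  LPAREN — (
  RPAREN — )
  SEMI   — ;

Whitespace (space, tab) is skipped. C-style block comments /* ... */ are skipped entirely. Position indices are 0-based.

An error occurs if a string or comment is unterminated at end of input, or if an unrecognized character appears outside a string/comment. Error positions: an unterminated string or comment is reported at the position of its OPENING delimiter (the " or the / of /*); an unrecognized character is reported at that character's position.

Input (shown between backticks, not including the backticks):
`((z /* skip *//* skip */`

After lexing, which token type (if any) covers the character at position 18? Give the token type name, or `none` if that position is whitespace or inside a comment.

pos=0: emit LPAREN '('
pos=1: emit LPAREN '('
pos=2: emit ID 'z' (now at pos=3)
pos=4: enter COMMENT mode (saw '/*')
exit COMMENT mode (now at pos=14)
pos=14: enter COMMENT mode (saw '/*')
exit COMMENT mode (now at pos=24)
DONE. 3 tokens: [LPAREN, LPAREN, ID]
Position 18: char is 'k' -> none

Answer: none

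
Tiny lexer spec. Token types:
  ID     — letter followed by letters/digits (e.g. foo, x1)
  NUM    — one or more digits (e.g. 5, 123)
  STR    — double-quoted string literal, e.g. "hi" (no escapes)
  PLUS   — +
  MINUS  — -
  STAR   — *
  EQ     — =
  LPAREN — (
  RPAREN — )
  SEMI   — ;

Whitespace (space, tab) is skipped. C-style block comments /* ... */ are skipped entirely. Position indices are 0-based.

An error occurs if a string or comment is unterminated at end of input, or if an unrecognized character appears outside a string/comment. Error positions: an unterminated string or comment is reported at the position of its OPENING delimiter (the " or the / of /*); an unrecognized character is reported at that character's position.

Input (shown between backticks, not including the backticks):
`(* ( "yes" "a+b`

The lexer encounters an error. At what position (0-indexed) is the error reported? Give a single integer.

Answer: 11

Derivation:
pos=0: emit LPAREN '('
pos=1: emit STAR '*'
pos=3: emit LPAREN '('
pos=5: enter STRING mode
pos=5: emit STR "yes" (now at pos=10)
pos=11: enter STRING mode
pos=11: ERROR — unterminated string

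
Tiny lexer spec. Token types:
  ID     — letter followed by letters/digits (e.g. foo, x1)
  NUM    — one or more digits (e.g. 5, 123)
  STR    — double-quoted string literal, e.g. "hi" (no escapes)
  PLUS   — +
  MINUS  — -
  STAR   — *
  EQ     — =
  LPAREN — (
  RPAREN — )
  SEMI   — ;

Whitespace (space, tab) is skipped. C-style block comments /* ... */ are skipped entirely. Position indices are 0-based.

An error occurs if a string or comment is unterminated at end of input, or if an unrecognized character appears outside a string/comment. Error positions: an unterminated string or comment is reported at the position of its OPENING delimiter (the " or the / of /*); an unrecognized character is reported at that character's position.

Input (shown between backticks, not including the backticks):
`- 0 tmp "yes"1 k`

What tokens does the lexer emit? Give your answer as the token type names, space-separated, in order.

Answer: MINUS NUM ID STR NUM ID

Derivation:
pos=0: emit MINUS '-'
pos=2: emit NUM '0' (now at pos=3)
pos=4: emit ID 'tmp' (now at pos=7)
pos=8: enter STRING mode
pos=8: emit STR "yes" (now at pos=13)
pos=13: emit NUM '1' (now at pos=14)
pos=15: emit ID 'k' (now at pos=16)
DONE. 6 tokens: [MINUS, NUM, ID, STR, NUM, ID]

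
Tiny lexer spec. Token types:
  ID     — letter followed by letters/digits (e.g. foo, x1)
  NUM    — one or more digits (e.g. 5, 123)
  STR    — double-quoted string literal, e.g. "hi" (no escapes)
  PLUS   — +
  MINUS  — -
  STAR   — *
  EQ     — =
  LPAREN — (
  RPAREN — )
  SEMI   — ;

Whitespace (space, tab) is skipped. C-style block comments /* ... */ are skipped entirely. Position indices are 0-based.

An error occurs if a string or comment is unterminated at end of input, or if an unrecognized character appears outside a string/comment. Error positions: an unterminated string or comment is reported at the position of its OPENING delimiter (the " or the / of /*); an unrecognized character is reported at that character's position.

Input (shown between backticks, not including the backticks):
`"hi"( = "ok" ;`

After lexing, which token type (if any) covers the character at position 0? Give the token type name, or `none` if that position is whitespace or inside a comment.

pos=0: enter STRING mode
pos=0: emit STR "hi" (now at pos=4)
pos=4: emit LPAREN '('
pos=6: emit EQ '='
pos=8: enter STRING mode
pos=8: emit STR "ok" (now at pos=12)
pos=13: emit SEMI ';'
DONE. 5 tokens: [STR, LPAREN, EQ, STR, SEMI]
Position 0: char is '"' -> STR

Answer: STR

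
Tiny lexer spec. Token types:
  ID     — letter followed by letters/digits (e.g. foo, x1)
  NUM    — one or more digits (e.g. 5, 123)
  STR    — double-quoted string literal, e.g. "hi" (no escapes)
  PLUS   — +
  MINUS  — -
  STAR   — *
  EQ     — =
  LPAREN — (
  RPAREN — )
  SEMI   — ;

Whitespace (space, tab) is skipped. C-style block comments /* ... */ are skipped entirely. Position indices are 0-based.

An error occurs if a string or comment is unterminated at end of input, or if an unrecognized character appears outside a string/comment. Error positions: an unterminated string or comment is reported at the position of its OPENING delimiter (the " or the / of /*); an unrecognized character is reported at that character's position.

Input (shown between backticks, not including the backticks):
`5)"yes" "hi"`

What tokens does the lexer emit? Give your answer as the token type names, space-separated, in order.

Answer: NUM RPAREN STR STR

Derivation:
pos=0: emit NUM '5' (now at pos=1)
pos=1: emit RPAREN ')'
pos=2: enter STRING mode
pos=2: emit STR "yes" (now at pos=7)
pos=8: enter STRING mode
pos=8: emit STR "hi" (now at pos=12)
DONE. 4 tokens: [NUM, RPAREN, STR, STR]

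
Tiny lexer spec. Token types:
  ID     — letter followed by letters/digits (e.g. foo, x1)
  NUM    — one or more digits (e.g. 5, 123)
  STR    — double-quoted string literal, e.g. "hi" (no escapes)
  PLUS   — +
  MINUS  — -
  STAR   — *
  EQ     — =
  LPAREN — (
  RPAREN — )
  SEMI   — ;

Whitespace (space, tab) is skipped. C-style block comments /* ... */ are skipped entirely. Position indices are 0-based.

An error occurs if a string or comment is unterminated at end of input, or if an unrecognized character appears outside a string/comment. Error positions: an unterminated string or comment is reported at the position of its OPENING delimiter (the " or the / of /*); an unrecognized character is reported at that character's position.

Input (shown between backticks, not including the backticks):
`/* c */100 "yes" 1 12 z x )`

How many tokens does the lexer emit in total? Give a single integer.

pos=0: enter COMMENT mode (saw '/*')
exit COMMENT mode (now at pos=7)
pos=7: emit NUM '100' (now at pos=10)
pos=11: enter STRING mode
pos=11: emit STR "yes" (now at pos=16)
pos=17: emit NUM '1' (now at pos=18)
pos=19: emit NUM '12' (now at pos=21)
pos=22: emit ID 'z' (now at pos=23)
pos=24: emit ID 'x' (now at pos=25)
pos=26: emit RPAREN ')'
DONE. 7 tokens: [NUM, STR, NUM, NUM, ID, ID, RPAREN]

Answer: 7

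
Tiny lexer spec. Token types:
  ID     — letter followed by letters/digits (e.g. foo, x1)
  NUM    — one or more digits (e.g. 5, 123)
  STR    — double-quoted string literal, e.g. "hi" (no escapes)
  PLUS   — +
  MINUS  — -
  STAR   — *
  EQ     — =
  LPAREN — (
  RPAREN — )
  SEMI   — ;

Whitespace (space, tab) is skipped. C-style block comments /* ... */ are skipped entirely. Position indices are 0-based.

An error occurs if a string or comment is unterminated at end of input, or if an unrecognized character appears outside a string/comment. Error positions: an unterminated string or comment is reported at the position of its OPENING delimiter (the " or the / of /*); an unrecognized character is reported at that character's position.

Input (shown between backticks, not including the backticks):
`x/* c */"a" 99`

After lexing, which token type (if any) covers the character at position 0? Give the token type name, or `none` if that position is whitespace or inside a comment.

pos=0: emit ID 'x' (now at pos=1)
pos=1: enter COMMENT mode (saw '/*')
exit COMMENT mode (now at pos=8)
pos=8: enter STRING mode
pos=8: emit STR "a" (now at pos=11)
pos=12: emit NUM '99' (now at pos=14)
DONE. 3 tokens: [ID, STR, NUM]
Position 0: char is 'x' -> ID

Answer: ID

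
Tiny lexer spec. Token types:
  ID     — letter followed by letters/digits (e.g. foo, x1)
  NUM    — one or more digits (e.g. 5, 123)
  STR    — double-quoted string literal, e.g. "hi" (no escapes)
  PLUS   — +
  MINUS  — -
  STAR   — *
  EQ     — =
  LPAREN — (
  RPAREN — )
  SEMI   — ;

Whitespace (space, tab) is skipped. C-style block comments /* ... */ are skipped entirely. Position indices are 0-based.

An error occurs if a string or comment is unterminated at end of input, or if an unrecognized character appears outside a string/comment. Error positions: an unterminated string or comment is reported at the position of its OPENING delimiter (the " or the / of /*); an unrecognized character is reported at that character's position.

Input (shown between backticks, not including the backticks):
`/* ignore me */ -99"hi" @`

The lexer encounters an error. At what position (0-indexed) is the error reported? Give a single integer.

Answer: 24

Derivation:
pos=0: enter COMMENT mode (saw '/*')
exit COMMENT mode (now at pos=15)
pos=16: emit MINUS '-'
pos=17: emit NUM '99' (now at pos=19)
pos=19: enter STRING mode
pos=19: emit STR "hi" (now at pos=23)
pos=24: ERROR — unrecognized char '@'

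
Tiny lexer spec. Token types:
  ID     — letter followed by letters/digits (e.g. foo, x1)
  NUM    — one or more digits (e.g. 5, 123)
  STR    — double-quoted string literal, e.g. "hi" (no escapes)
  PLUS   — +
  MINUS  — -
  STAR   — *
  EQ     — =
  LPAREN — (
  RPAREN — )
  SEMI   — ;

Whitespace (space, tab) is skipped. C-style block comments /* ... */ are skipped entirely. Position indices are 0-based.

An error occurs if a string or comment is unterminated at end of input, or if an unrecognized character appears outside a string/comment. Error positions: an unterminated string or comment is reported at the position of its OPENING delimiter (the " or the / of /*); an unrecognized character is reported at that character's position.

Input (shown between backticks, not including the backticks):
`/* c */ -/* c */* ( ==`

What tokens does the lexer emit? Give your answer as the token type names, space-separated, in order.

Answer: MINUS STAR LPAREN EQ EQ

Derivation:
pos=0: enter COMMENT mode (saw '/*')
exit COMMENT mode (now at pos=7)
pos=8: emit MINUS '-'
pos=9: enter COMMENT mode (saw '/*')
exit COMMENT mode (now at pos=16)
pos=16: emit STAR '*'
pos=18: emit LPAREN '('
pos=20: emit EQ '='
pos=21: emit EQ '='
DONE. 5 tokens: [MINUS, STAR, LPAREN, EQ, EQ]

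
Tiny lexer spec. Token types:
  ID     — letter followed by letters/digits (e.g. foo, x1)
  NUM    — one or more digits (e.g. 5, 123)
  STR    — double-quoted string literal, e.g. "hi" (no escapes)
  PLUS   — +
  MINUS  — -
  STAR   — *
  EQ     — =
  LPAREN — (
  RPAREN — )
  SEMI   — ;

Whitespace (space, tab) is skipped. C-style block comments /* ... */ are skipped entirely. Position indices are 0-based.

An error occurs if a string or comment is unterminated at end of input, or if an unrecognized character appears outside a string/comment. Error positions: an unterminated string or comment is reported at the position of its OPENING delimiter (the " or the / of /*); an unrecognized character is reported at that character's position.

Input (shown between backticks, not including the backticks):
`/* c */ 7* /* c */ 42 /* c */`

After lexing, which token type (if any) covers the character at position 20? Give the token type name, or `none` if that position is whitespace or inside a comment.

pos=0: enter COMMENT mode (saw '/*')
exit COMMENT mode (now at pos=7)
pos=8: emit NUM '7' (now at pos=9)
pos=9: emit STAR '*'
pos=11: enter COMMENT mode (saw '/*')
exit COMMENT mode (now at pos=18)
pos=19: emit NUM '42' (now at pos=21)
pos=22: enter COMMENT mode (saw '/*')
exit COMMENT mode (now at pos=29)
DONE. 3 tokens: [NUM, STAR, NUM]
Position 20: char is '2' -> NUM

Answer: NUM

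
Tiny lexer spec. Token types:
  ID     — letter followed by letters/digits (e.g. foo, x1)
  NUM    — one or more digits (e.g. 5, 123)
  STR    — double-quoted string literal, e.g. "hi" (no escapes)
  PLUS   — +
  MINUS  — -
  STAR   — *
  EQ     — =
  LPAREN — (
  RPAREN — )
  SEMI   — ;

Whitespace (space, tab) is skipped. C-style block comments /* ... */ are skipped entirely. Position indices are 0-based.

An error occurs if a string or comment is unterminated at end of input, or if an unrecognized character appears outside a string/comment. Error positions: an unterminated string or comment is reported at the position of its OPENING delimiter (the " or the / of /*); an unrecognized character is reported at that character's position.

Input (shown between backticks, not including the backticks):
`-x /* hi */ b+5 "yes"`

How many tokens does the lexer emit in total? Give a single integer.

pos=0: emit MINUS '-'
pos=1: emit ID 'x' (now at pos=2)
pos=3: enter COMMENT mode (saw '/*')
exit COMMENT mode (now at pos=11)
pos=12: emit ID 'b' (now at pos=13)
pos=13: emit PLUS '+'
pos=14: emit NUM '5' (now at pos=15)
pos=16: enter STRING mode
pos=16: emit STR "yes" (now at pos=21)
DONE. 6 tokens: [MINUS, ID, ID, PLUS, NUM, STR]

Answer: 6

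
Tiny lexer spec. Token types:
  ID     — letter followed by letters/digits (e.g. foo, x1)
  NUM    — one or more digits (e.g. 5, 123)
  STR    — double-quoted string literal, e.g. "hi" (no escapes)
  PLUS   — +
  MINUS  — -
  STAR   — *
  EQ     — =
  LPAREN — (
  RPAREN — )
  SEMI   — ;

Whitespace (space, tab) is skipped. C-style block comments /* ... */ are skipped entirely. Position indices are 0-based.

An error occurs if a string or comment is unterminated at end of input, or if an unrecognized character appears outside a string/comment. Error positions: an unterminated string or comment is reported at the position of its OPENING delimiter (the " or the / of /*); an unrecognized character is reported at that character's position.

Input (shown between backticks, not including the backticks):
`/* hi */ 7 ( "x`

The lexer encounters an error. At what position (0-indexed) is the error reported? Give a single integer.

pos=0: enter COMMENT mode (saw '/*')
exit COMMENT mode (now at pos=8)
pos=9: emit NUM '7' (now at pos=10)
pos=11: emit LPAREN '('
pos=13: enter STRING mode
pos=13: ERROR — unterminated string

Answer: 13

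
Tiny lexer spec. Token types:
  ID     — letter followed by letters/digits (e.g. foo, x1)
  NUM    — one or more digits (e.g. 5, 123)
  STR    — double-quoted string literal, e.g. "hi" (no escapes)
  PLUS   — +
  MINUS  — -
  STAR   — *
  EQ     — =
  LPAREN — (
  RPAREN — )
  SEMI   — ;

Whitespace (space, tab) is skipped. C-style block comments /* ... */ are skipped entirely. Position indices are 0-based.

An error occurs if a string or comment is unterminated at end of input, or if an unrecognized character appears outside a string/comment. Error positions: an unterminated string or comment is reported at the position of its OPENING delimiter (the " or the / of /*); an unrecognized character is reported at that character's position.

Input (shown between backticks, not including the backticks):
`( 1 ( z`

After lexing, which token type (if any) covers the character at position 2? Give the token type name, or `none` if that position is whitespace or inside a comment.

Answer: NUM

Derivation:
pos=0: emit LPAREN '('
pos=2: emit NUM '1' (now at pos=3)
pos=4: emit LPAREN '('
pos=6: emit ID 'z' (now at pos=7)
DONE. 4 tokens: [LPAREN, NUM, LPAREN, ID]
Position 2: char is '1' -> NUM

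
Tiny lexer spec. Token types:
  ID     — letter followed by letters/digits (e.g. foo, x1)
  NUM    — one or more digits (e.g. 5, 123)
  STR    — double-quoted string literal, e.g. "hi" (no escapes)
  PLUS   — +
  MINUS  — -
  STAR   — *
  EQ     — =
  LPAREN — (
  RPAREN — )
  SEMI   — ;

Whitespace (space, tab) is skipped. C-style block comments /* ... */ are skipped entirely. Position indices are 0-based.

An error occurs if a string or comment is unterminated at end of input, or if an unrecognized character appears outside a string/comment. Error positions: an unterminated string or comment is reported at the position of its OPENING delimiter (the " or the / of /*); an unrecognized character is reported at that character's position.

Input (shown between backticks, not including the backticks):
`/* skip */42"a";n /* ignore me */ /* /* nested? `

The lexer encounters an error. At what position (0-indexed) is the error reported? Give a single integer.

pos=0: enter COMMENT mode (saw '/*')
exit COMMENT mode (now at pos=10)
pos=10: emit NUM '42' (now at pos=12)
pos=12: enter STRING mode
pos=12: emit STR "a" (now at pos=15)
pos=15: emit SEMI ';'
pos=16: emit ID 'n' (now at pos=17)
pos=18: enter COMMENT mode (saw '/*')
exit COMMENT mode (now at pos=33)
pos=34: enter COMMENT mode (saw '/*')
pos=34: ERROR — unterminated comment (reached EOF)

Answer: 34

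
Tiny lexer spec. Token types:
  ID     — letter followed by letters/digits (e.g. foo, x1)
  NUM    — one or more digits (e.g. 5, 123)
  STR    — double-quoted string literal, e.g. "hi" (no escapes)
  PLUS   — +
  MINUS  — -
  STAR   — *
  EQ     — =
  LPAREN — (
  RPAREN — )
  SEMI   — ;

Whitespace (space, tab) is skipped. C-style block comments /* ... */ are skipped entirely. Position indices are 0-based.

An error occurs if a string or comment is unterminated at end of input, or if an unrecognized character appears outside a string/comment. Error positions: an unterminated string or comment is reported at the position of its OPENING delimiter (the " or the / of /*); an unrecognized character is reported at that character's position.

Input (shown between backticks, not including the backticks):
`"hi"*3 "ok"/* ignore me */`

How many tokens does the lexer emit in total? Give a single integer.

pos=0: enter STRING mode
pos=0: emit STR "hi" (now at pos=4)
pos=4: emit STAR '*'
pos=5: emit NUM '3' (now at pos=6)
pos=7: enter STRING mode
pos=7: emit STR "ok" (now at pos=11)
pos=11: enter COMMENT mode (saw '/*')
exit COMMENT mode (now at pos=26)
DONE. 4 tokens: [STR, STAR, NUM, STR]

Answer: 4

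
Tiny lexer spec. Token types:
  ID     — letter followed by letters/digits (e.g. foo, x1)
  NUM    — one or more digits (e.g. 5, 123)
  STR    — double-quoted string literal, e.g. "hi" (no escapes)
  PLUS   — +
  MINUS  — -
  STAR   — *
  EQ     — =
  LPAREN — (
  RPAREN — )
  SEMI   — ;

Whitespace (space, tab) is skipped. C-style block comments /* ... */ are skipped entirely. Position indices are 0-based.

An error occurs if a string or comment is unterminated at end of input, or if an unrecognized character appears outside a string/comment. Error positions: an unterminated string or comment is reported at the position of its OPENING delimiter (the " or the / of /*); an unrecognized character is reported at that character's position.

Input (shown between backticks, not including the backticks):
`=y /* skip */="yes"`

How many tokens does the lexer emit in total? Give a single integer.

pos=0: emit EQ '='
pos=1: emit ID 'y' (now at pos=2)
pos=3: enter COMMENT mode (saw '/*')
exit COMMENT mode (now at pos=13)
pos=13: emit EQ '='
pos=14: enter STRING mode
pos=14: emit STR "yes" (now at pos=19)
DONE. 4 tokens: [EQ, ID, EQ, STR]

Answer: 4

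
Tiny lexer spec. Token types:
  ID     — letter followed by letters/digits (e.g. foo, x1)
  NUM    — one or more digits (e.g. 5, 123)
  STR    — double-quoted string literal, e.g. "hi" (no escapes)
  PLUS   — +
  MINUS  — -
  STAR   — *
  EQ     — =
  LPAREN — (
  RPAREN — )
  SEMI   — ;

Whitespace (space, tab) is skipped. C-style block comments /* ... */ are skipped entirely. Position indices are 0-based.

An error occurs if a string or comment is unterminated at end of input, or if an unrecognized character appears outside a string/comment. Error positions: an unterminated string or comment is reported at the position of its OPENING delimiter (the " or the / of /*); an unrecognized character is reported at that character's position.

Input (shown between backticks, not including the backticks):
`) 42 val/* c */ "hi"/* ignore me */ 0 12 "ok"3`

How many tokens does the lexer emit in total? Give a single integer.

pos=0: emit RPAREN ')'
pos=2: emit NUM '42' (now at pos=4)
pos=5: emit ID 'val' (now at pos=8)
pos=8: enter COMMENT mode (saw '/*')
exit COMMENT mode (now at pos=15)
pos=16: enter STRING mode
pos=16: emit STR "hi" (now at pos=20)
pos=20: enter COMMENT mode (saw '/*')
exit COMMENT mode (now at pos=35)
pos=36: emit NUM '0' (now at pos=37)
pos=38: emit NUM '12' (now at pos=40)
pos=41: enter STRING mode
pos=41: emit STR "ok" (now at pos=45)
pos=45: emit NUM '3' (now at pos=46)
DONE. 8 tokens: [RPAREN, NUM, ID, STR, NUM, NUM, STR, NUM]

Answer: 8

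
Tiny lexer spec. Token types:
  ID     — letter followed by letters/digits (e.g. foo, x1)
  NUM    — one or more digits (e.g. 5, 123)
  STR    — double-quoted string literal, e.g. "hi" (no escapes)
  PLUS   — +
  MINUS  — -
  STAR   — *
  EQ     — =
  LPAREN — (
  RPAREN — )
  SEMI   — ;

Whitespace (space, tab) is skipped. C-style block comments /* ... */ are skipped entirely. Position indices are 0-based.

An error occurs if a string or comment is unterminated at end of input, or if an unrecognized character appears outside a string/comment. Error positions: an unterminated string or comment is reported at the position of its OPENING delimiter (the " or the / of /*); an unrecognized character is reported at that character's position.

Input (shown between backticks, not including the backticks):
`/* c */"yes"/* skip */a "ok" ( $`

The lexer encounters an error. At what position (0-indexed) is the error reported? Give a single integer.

pos=0: enter COMMENT mode (saw '/*')
exit COMMENT mode (now at pos=7)
pos=7: enter STRING mode
pos=7: emit STR "yes" (now at pos=12)
pos=12: enter COMMENT mode (saw '/*')
exit COMMENT mode (now at pos=22)
pos=22: emit ID 'a' (now at pos=23)
pos=24: enter STRING mode
pos=24: emit STR "ok" (now at pos=28)
pos=29: emit LPAREN '('
pos=31: ERROR — unrecognized char '$'

Answer: 31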